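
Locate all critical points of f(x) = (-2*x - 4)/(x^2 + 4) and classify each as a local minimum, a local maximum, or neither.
f'(x) = 2*(-x^2 + 2*x*(x + 2) - 4)/(x^2 + 4)^2

Solve f'(x) = 0:
  f'(x) = 2*(x^2 + 4*x - 4)/(x^2 + 4)^2; the denominator is positive wherever f is defined, so f'(x) = 0 ⇔ 2*x^2 + 8*x - 8 = 0.
  Factor: 2*x^2 + 8*x - 8 = 2*(x^2 + 4*x - 4); x^2 + 4*x - 4 = 0 has no rational roots; quadratic formula: x = (-4 ± √32)/2.
  ⇒ x = -2*sqrt(2) - 2 ≈ -4.8284, -2 + 2*sqrt(2) ≈ 0.8284

f''(x) = 4*(-4*x^2*(x + 2) + (3*x + 2)*(x^2 + 4))/(x^2 + 4)^3
Second-derivative test at each critical point:
  f''(-4.8284) = -0.0152 < 0 → local maximum
  f''(0.8284) = 0.5152 > 0 → local minimum

Critical points: x = -2*sqrt(2) - 2 ≈ -4.8284 (local maximum); x = -2 + 2*sqrt(2) ≈ 0.8284 (local minimum)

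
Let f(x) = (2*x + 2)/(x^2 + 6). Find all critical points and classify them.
f'(x) = 2*(x^2 - 2*x*(x + 1) + 6)/(x^2 + 6)^2

Solve f'(x) = 0:
  f'(x) = -2*(x^2 + 2*x - 6)/(x^2 + 6)^2; the denominator is positive wherever f is defined, so f'(x) = 0 ⇔ -2*x^2 - 4*x + 12 = 0.
  Factor: -2*x^2 - 4*x + 12 = -2*(x^2 + 2*x - 6); x^2 + 2*x - 6 = 0 has no rational roots; quadratic formula: x = (-2 ± √28)/2.
  ⇒ x = -sqrt(7) - 1 ≈ -3.6458, -1 + sqrt(7) ≈ 1.6458

f''(x) = 4*(4*x^2*(x + 1) - (3*x + 1)*(x^2 + 6))/(x^2 + 6)^3
Second-derivative test at each critical point:
  f''(-3.6458) = 0.0284 > 0 → local minimum
  f''(1.6458) = -0.1395 < 0 → local maximum

Critical points: x = -sqrt(7) - 1 ≈ -3.6458 (local minimum); x = -1 + sqrt(7) ≈ 1.6458 (local maximum)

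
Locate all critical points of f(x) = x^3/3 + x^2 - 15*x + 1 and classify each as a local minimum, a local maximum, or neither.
f'(x) = x^2 + 2*x - 15

Solve f'(x) = 0:
  Factor: x^2 + 2*x - 15 = (x - 3)*(x + 5) = 0.
  ⇒ x = -5, 3

f''(x) = 2*x + 2
Second-derivative test at each critical point:
  f''(-5) = -8 < 0 → local maximum
  f''(3) = 8 > 0 → local minimum

Critical points: x = -5 (local maximum); x = 3 (local minimum)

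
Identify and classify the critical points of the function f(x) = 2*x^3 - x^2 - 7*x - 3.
f'(x) = 6*x^2 - 2*x - 7

Solve f'(x) = 0:
  6*x^2 - 2*x - 7 = 0 has no rational roots; quadratic formula: x = (2 ± √172)/12.
  ⇒ x = 1/6 - sqrt(43)/6 ≈ -0.9262, 1/6 + sqrt(43)/6 ≈ 1.2596

f''(x) = 12*x - 2
Second-derivative test at each critical point:
  f''(-0.9262) = -13.1149 < 0 → local maximum
  f''(1.2596) = 13.1149 > 0 → local minimum

Critical points: x = 1/6 - sqrt(43)/6 ≈ -0.9262 (local maximum); x = 1/6 + sqrt(43)/6 ≈ 1.2596 (local minimum)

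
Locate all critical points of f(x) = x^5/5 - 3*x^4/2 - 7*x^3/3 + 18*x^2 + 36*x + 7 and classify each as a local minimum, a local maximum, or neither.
f'(x) = x^4 - 6*x^3 - 7*x^2 + 36*x + 36

Solve f'(x) = 0:
  Factor: x^4 - 6*x^3 - 7*x^2 + 36*x + 36 = (x - 6)*(x - 3)*(x + 1)*(x + 2) = 0.
  ⇒ x = -2, -1, 3, 6

f''(x) = 4*x^3 - 18*x^2 - 14*x + 36
Second-derivative test at each critical point:
  f''(-2) = -40 < 0 → local maximum
  f''(-1) = 28 > 0 → local minimum
  f''(3) = -60 < 0 → local maximum
  f''(6) = 168 > 0 → local minimum

Critical points: x = -2 (local maximum); x = -1 (local minimum); x = 3 (local maximum); x = 6 (local minimum)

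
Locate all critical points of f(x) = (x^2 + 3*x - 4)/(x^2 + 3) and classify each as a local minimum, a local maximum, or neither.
f'(x) = (-3*x^2 + 14*x + 9)/(x^4 + 6*x^2 + 9)

Solve f'(x) = 0:
  f'(x) = -(3*x^2 - 14*x - 9)/(x^2 + 3)^2; the denominator is positive wherever f is defined, so f'(x) = 0 ⇔ -3*x^2 + 14*x + 9 = 0.
  3*x^2 - 14*x - 9 = 0 has no rational roots; quadratic formula: x = (14 ± √304)/6.
  ⇒ x = 7/3 - 2*sqrt(19)/3 ≈ -0.5726, 7/3 + 2*sqrt(19)/3 ≈ 5.2393

f''(x) = 6*(x^3 - 7*x^2 - 9*x + 7)/(x^6 + 9*x^4 + 27*x^2 + 27)
Second-derivative test at each critical point:
  f''(-0.5726) = 1.5744 > 0 → local minimum
  f''(5.2393) = -0.0188 < 0 → local maximum

Critical points: x = 7/3 - 2*sqrt(19)/3 ≈ -0.5726 (local minimum); x = 7/3 + 2*sqrt(19)/3 ≈ 5.2393 (local maximum)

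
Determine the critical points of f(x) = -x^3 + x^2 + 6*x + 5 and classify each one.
f'(x) = -3*x^2 + 2*x + 6

Solve f'(x) = 0:
  3*x^2 - 2*x - 6 = 0 has no rational roots; quadratic formula: x = (2 ± √76)/6.
  ⇒ x = 1/3 - sqrt(19)/3 ≈ -1.1196, 1/3 + sqrt(19)/3 ≈ 1.7863

f''(x) = 2 - 6*x
Second-derivative test at each critical point:
  f''(-1.1196) = 8.7178 > 0 → local minimum
  f''(1.7863) = -8.7178 < 0 → local maximum

Critical points: x = 1/3 - sqrt(19)/3 ≈ -1.1196 (local minimum); x = 1/3 + sqrt(19)/3 ≈ 1.7863 (local maximum)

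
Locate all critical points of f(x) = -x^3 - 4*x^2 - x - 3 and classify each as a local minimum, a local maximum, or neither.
f'(x) = -3*x^2 - 8*x - 1

Solve f'(x) = 0:
  3*x^2 + 8*x + 1 = 0 has no rational roots; quadratic formula: x = (-8 ± √52)/6.
  ⇒ x = -4/3 - sqrt(13)/3 ≈ -2.5352, -4/3 + sqrt(13)/3 ≈ -0.1315

f''(x) = -6*x - 8
Second-derivative test at each critical point:
  f''(-2.5352) = 7.2111 > 0 → local minimum
  f''(-0.1315) = -7.2111 < 0 → local maximum

Critical points: x = -4/3 - sqrt(13)/3 ≈ -2.5352 (local minimum); x = -4/3 + sqrt(13)/3 ≈ -0.1315 (local maximum)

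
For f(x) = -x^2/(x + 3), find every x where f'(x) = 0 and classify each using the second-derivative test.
f'(x) = x*(-x - 6)/(x + 3)^2

Solve f'(x) = 0:
  f'(x) = -x*(x + 6)/(x + 3)^2; the denominator is positive wherever f is defined, so f'(x) = 0 ⇔ -x^2 - 6*x = 0.
  Factor: -x^2 - 6*x = -x*(x + 6) = 0.
  ⇒ x = -6, 0

f''(x) = -18/(x^3 + 9*x^2 + 27*x + 27)
Second-derivative test at each critical point:
  f''(-6) = 2/3 > 0 → local minimum
  f''(0) = -2/3 < 0 → local maximum

Critical points: x = -6 (local minimum); x = 0 (local maximum)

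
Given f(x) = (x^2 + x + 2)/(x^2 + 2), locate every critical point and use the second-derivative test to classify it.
f'(x) = (2 - x^2)/(x^4 + 4*x^2 + 4)

Solve f'(x) = 0:
  f'(x) = -(x^2 - 2)/(x^2 + 2)^2; the denominator is positive wherever f is defined, so f'(x) = 0 ⇔ 2 - x^2 = 0.
  x^2 - 2 = 0 has no rational roots; quadratic formula: x = (0 ± √8)/2.
  ⇒ x = -sqrt(2) ≈ -1.4142, sqrt(2) ≈ 1.4142

f''(x) = 2*x*(x^2 - 6)/(x^6 + 6*x^4 + 12*x^2 + 8)
Second-derivative test at each critical point:
  f''(-1.4142) = 0.1768 > 0 → local minimum
  f''(1.4142) = -0.1768 < 0 → local maximum

Critical points: x = -sqrt(2) ≈ -1.4142 (local minimum); x = sqrt(2) ≈ 1.4142 (local maximum)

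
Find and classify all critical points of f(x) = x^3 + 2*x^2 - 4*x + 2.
f'(x) = 3*x^2 + 4*x - 4

Solve f'(x) = 0:
  Factor: 3*x^2 + 4*x - 4 = (x + 2)*(3*x - 2) = 0.
  ⇒ x = -2, 2/3

f''(x) = 6*x + 4
Second-derivative test at each critical point:
  f''(-2) = -8 < 0 → local maximum
  f''(2/3) = 8 > 0 → local minimum

Critical points: x = -2 (local maximum); x = 2/3 (local minimum)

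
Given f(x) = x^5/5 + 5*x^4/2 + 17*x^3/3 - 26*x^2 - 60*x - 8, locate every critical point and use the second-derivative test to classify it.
f'(x) = x^4 + 10*x^3 + 17*x^2 - 52*x - 60

Solve f'(x) = 0:
  Factor: x^4 + 10*x^3 + 17*x^2 - 52*x - 60 = (x - 2)*(x + 1)*(x + 5)*(x + 6) = 0.
  ⇒ x = -6, -5, -1, 2

f''(x) = 4*x^3 + 30*x^2 + 34*x - 52
Second-derivative test at each critical point:
  f''(-6) = -40 < 0 → local maximum
  f''(-5) = 28 > 0 → local minimum
  f''(-1) = -60 < 0 → local maximum
  f''(2) = 168 > 0 → local minimum

Critical points: x = -6 (local maximum); x = -5 (local minimum); x = -1 (local maximum); x = 2 (local minimum)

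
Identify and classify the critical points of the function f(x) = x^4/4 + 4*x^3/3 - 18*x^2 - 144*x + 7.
f'(x) = x^3 + 4*x^2 - 36*x - 144

Solve f'(x) = 0:
  Factor: x^3 + 4*x^2 - 36*x - 144 = (x - 6)*(x + 4)*(x + 6) = 0.
  ⇒ x = -6, -4, 6

f''(x) = 3*x^2 + 8*x - 36
Second-derivative test at each critical point:
  f''(-6) = 24 > 0 → local minimum
  f''(-4) = -20 < 0 → local maximum
  f''(6) = 120 > 0 → local minimum

Critical points: x = -6 (local minimum); x = -4 (local maximum); x = 6 (local minimum)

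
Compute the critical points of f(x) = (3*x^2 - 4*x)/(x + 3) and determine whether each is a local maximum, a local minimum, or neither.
f'(x) = 3*(x^2 + 6*x - 4)/(x^2 + 6*x + 9)

Solve f'(x) = 0:
  f'(x) = 3*(x^2 + 6*x - 4)/(x + 3)^2; the denominator is positive wherever f is defined, so f'(x) = 0 ⇔ 3*x^2 + 18*x - 12 = 0.
  Factor: 3*x^2 + 18*x - 12 = 3*(x^2 + 6*x - 4); x^2 + 6*x - 4 = 0 has no rational roots; quadratic formula: x = (-6 ± √52)/2.
  ⇒ x = -sqrt(13) - 3 ≈ -6.6056, -3 + sqrt(13) ≈ 0.6056

f''(x) = 78/(x^3 + 9*x^2 + 27*x + 27)
Second-derivative test at each critical point:
  f''(-6.6056) = -1.6641 < 0 → local maximum
  f''(0.6056) = 1.6641 > 0 → local minimum

Critical points: x = -sqrt(13) - 3 ≈ -6.6056 (local maximum); x = -3 + sqrt(13) ≈ 0.6056 (local minimum)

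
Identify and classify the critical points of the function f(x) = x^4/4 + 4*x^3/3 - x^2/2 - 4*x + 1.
f'(x) = x^3 + 4*x^2 - x - 4

Solve f'(x) = 0:
  Factor: x^3 + 4*x^2 - x - 4 = (x - 1)*(x + 1)*(x + 4) = 0.
  ⇒ x = -4, -1, 1

f''(x) = 3*x^2 + 8*x - 1
Second-derivative test at each critical point:
  f''(-4) = 15 > 0 → local minimum
  f''(-1) = -6 < 0 → local maximum
  f''(1) = 10 > 0 → local minimum

Critical points: x = -4 (local minimum); x = -1 (local maximum); x = 1 (local minimum)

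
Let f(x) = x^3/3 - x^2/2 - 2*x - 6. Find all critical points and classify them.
f'(x) = x^2 - x - 2

Solve f'(x) = 0:
  Factor: x^2 - x - 2 = (x - 2)*(x + 1) = 0.
  ⇒ x = -1, 2

f''(x) = 2*x - 1
Second-derivative test at each critical point:
  f''(-1) = -3 < 0 → local maximum
  f''(2) = 3 > 0 → local minimum

Critical points: x = -1 (local maximum); x = 2 (local minimum)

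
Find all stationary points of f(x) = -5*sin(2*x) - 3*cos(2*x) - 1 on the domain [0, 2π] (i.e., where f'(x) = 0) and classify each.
f'(x) = 6*sin(2*x) - 10*cos(2*x)

Solve f'(x) = 0 on [0, 2π]:
  f'(x) = 0 ⇔ -5*cos(2*x) = -3*sin(2*x) ⇔ tan(2*x) = 5/3, i.e. 2*x = arctan(5/3) + nπ; keep the solutions lying in [0, 2π].
  ⇒ x = atan(5/3)/2 ≈ 0.5152, atan(5/3)/2 + pi/2 ≈ 2.0860, atan(5/3)/2 + pi ≈ 3.6568, atan(5/3)/2 + 3*pi/2 ≈ 5.2276

f''(x) = 20*sin(2*x) + 12*cos(2*x)
Second-derivative test at each critical point:
  f''(0.5152) = 23.3238 > 0 → local minimum
  f''(2.0860) = -23.3238 < 0 → local maximum
  f''(3.6568) = 23.3238 > 0 → local minimum
  f''(5.2276) = -23.3238 < 0 → local maximum

Critical points: x = atan(5/3)/2 ≈ 0.5152 (local minimum); x = atan(5/3)/2 + pi/2 ≈ 2.0860 (local maximum); x = atan(5/3)/2 + pi ≈ 3.6568 (local minimum); x = atan(5/3)/2 + 3*pi/2 ≈ 5.2276 (local maximum)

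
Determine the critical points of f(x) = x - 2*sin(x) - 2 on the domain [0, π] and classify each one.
f'(x) = 1 - 2*cos(x)

Solve f'(x) = 0 on [0, π]:
  f'(x) = 0 ⇔ cos(x) = 1/2, i.e. x = ±arccos(1/2) + 2nπ; keep the solutions lying in [0, π].
  ⇒ x = pi/3 ≈ 1.0472

f''(x) = 2*sin(x)
Second-derivative test at each critical point:
  f''(1.0472) = 1.7321 > 0 → local minimum

Critical points: x = pi/3 ≈ 1.0472 (local minimum)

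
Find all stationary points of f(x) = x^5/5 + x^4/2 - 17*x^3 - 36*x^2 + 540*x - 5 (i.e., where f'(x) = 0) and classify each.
f'(x) = x^4 + 2*x^3 - 51*x^2 - 72*x + 540

Solve f'(x) = 0:
  Factor: x^4 + 2*x^3 - 51*x^2 - 72*x + 540 = (x - 6)*(x - 3)*(x + 5)*(x + 6) = 0.
  ⇒ x = -6, -5, 3, 6

f''(x) = 4*x^3 + 6*x^2 - 102*x - 72
Second-derivative test at each critical point:
  f''(-6) = -108 < 0 → local maximum
  f''(-5) = 88 > 0 → local minimum
  f''(3) = -216 < 0 → local maximum
  f''(6) = 396 > 0 → local minimum

Critical points: x = -6 (local maximum); x = -5 (local minimum); x = 3 (local maximum); x = 6 (local minimum)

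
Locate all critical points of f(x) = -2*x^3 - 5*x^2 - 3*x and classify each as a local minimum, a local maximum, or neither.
f'(x) = -6*x^2 - 10*x - 3

Solve f'(x) = 0:
  6*x^2 + 10*x + 3 = 0 has no rational roots; quadratic formula: x = (-10 ± √28)/12.
  ⇒ x = -5/6 - sqrt(7)/6 ≈ -1.2743, -5/6 + sqrt(7)/6 ≈ -0.3924

f''(x) = -12*x - 10
Second-derivative test at each critical point:
  f''(-1.2743) = 5.2915 > 0 → local minimum
  f''(-0.3924) = -5.2915 < 0 → local maximum

Critical points: x = -5/6 - sqrt(7)/6 ≈ -1.2743 (local minimum); x = -5/6 + sqrt(7)/6 ≈ -0.3924 (local maximum)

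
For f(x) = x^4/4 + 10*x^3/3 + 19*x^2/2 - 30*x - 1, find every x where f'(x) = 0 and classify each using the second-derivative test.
f'(x) = x^3 + 10*x^2 + 19*x - 30

Solve f'(x) = 0:
  Factor: x^3 + 10*x^2 + 19*x - 30 = (x - 1)*(x + 5)*(x + 6) = 0.
  ⇒ x = -6, -5, 1

f''(x) = 3*x^2 + 20*x + 19
Second-derivative test at each critical point:
  f''(-6) = 7 > 0 → local minimum
  f''(-5) = -6 < 0 → local maximum
  f''(1) = 42 > 0 → local minimum

Critical points: x = -6 (local minimum); x = -5 (local maximum); x = 1 (local minimum)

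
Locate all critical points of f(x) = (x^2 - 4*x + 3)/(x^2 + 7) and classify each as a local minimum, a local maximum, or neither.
f'(x) = 4*(x^2 + 2*x - 7)/(x^4 + 14*x^2 + 49)

Solve f'(x) = 0:
  f'(x) = 4*(x^2 + 2*x - 7)/(x^2 + 7)^2; the denominator is positive wherever f is defined, so f'(x) = 0 ⇔ 4*x^2 + 8*x - 28 = 0.
  Factor: 4*x^2 + 8*x - 28 = 4*(x^2 + 2*x - 7); x^2 + 2*x - 7 = 0 has no rational roots; quadratic formula: x = (-2 ± √32)/2.
  ⇒ x = -2*sqrt(2) - 1 ≈ -3.8284, -1 + 2*sqrt(2) ≈ 1.8284

f''(x) = 8*(-x^3 - 3*x^2 + 21*x + 7)/(x^6 + 21*x^4 + 147*x^2 + 343)
Second-derivative test at each critical point:
  f''(-3.8284) = -0.0482 < 0 → local maximum
  f''(1.8284) = 0.2115 > 0 → local minimum

Critical points: x = -2*sqrt(2) - 1 ≈ -3.8284 (local maximum); x = -1 + 2*sqrt(2) ≈ 1.8284 (local minimum)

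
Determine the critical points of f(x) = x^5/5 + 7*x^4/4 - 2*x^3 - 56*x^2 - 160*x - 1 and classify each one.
f'(x) = x^4 + 7*x^3 - 6*x^2 - 112*x - 160

Solve f'(x) = 0:
  Factor: x^4 + 7*x^3 - 6*x^2 - 112*x - 160 = (x - 4)*(x + 2)*(x + 4)*(x + 5) = 0.
  ⇒ x = -5, -4, -2, 4

f''(x) = 4*x^3 + 21*x^2 - 12*x - 112
Second-derivative test at each critical point:
  f''(-5) = -27 < 0 → local maximum
  f''(-4) = 16 > 0 → local minimum
  f''(-2) = -36 < 0 → local maximum
  f''(4) = 432 > 0 → local minimum

Critical points: x = -5 (local maximum); x = -4 (local minimum); x = -2 (local maximum); x = 4 (local minimum)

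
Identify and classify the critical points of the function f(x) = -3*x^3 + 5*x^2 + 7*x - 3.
f'(x) = -9*x^2 + 10*x + 7

Solve f'(x) = 0:
  9*x^2 - 10*x - 7 = 0 has no rational roots; quadratic formula: x = (10 ± √352)/18.
  ⇒ x = 5/9 - 2*sqrt(22)/9 ≈ -0.4868, 5/9 + 2*sqrt(22)/9 ≈ 1.5979

f''(x) = 10 - 18*x
Second-derivative test at each critical point:
  f''(-0.4868) = 18.7617 > 0 → local minimum
  f''(1.5979) = -18.7617 < 0 → local maximum

Critical points: x = 5/9 - 2*sqrt(22)/9 ≈ -0.4868 (local minimum); x = 5/9 + 2*sqrt(22)/9 ≈ 1.5979 (local maximum)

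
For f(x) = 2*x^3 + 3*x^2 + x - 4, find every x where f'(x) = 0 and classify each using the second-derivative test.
f'(x) = 6*x^2 + 6*x + 1

Solve f'(x) = 0:
  6*x^2 + 6*x + 1 = 0 has no rational roots; quadratic formula: x = (-6 ± √12)/12.
  ⇒ x = -1/2 - sqrt(3)/6 ≈ -0.7887, -1/2 + sqrt(3)/6 ≈ -0.2113

f''(x) = 12*x + 6
Second-derivative test at each critical point:
  f''(-0.7887) = -3.4641 < 0 → local maximum
  f''(-0.2113) = 3.4641 > 0 → local minimum

Critical points: x = -1/2 - sqrt(3)/6 ≈ -0.7887 (local maximum); x = -1/2 + sqrt(3)/6 ≈ -0.2113 (local minimum)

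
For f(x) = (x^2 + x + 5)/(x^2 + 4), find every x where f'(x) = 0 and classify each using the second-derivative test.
f'(x) = (-x^2 - 2*x + 4)/(x^4 + 8*x^2 + 16)

Solve f'(x) = 0:
  f'(x) = -(x^2 + 2*x - 4)/(x^2 + 4)^2; the denominator is positive wherever f is defined, so f'(x) = 0 ⇔ -x^2 - 2*x + 4 = 0.
  x^2 + 2*x - 4 = 0 has no rational roots; quadratic formula: x = (-2 ± √20)/2.
  ⇒ x = -sqrt(5) - 1 ≈ -3.2361, -1 + sqrt(5) ≈ 1.2361

f''(x) = 2*(x^3 + 3*x^2 - 12*x - 4)/(x^6 + 12*x^4 + 48*x^2 + 64)
Second-derivative test at each critical point:
  f''(-3.2361) = 0.0214 > 0 → local minimum
  f''(1.2361) = -0.1464 < 0 → local maximum

Critical points: x = -sqrt(5) - 1 ≈ -3.2361 (local minimum); x = -1 + sqrt(5) ≈ 1.2361 (local maximum)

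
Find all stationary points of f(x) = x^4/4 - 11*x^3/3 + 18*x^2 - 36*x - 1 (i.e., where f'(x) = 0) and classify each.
f'(x) = x^3 - 11*x^2 + 36*x - 36

Solve f'(x) = 0:
  Factor: x^3 - 11*x^2 + 36*x - 36 = (x - 6)*(x - 3)*(x - 2) = 0.
  ⇒ x = 2, 3, 6

f''(x) = 3*x^2 - 22*x + 36
Second-derivative test at each critical point:
  f''(2) = 4 > 0 → local minimum
  f''(3) = -3 < 0 → local maximum
  f''(6) = 12 > 0 → local minimum

Critical points: x = 2 (local minimum); x = 3 (local maximum); x = 6 (local minimum)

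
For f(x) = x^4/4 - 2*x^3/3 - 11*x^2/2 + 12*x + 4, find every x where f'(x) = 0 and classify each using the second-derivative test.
f'(x) = x^3 - 2*x^2 - 11*x + 12

Solve f'(x) = 0:
  Factor: x^3 - 2*x^2 - 11*x + 12 = (x - 4)*(x - 1)*(x + 3) = 0.
  ⇒ x = -3, 1, 4

f''(x) = 3*x^2 - 4*x - 11
Second-derivative test at each critical point:
  f''(-3) = 28 > 0 → local minimum
  f''(1) = -12 < 0 → local maximum
  f''(4) = 21 > 0 → local minimum

Critical points: x = -3 (local minimum); x = 1 (local maximum); x = 4 (local minimum)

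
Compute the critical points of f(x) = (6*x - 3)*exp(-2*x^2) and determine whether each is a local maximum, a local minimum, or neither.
f'(x) = 6*(-2*x*(2*x - 1) + 1)*exp(-2*x^2)

Solve f'(x) = 0:
  f'(x) = (-24*x^2 + 12*x + 6)·exp(-2*x^2) and exp(-2*x^2) > 0 for every x, so f'(x) = 0 ⇔ -24*x^2 + 12*x + 6 = 0.
  Factor: -24*x^2 + 12*x + 6 = -6*(4*x^2 - 2*x - 1); 4*x^2 - 2*x - 1 = 0 has no rational roots; quadratic formula: x = (2 ± √20)/8.
  ⇒ x = 1/4 - sqrt(5)/4 ≈ -0.3090, 1/4 + sqrt(5)/4 ≈ 0.8090

f''(x) = 12*(4*x^2*(2*x - 1) - 6*x + 1)*exp(-2*x^2)
Second-derivative test at each critical point:
  f''(-0.3090) = 22.1678 > 0 → local minimum
  f''(0.8090) = -7.2472 < 0 → local maximum

Critical points: x = 1/4 - sqrt(5)/4 ≈ -0.3090 (local minimum); x = 1/4 + sqrt(5)/4 ≈ 0.8090 (local maximum)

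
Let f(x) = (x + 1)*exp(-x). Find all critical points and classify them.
f'(x) = -x*exp(-x)

Solve f'(x) = 0:
  f'(x) = (-x)·exp(-x) and exp(-x) > 0 for every x, so f'(x) = 0 ⇔ -x = 0.
  -x = 0.
  ⇒ x = 0

f''(x) = (x - 1)*exp(-x)
Second-derivative test at each critical point:
  f''(0) = -1 < 0 → local maximum

Critical points: x = 0 (local maximum)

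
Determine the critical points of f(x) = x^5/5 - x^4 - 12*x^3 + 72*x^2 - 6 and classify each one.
f'(x) = x*(x^3 - 4*x^2 - 36*x + 144)

Solve f'(x) = 0:
  Factor: x^4 - 4*x^3 - 36*x^2 + 144*x = x*(x - 6)*(x - 4)*(x + 6) = 0.
  ⇒ x = -6, 0, 4, 6

f''(x) = 4*x^3 - 12*x^2 - 72*x + 144
Second-derivative test at each critical point:
  f''(-6) = -720 < 0 → local maximum
  f''(0) = 144 > 0 → local minimum
  f''(4) = -80 < 0 → local maximum
  f''(6) = 144 > 0 → local minimum

Critical points: x = -6 (local maximum); x = 0 (local minimum); x = 4 (local maximum); x = 6 (local minimum)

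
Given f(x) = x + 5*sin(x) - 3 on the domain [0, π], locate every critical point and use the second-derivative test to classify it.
f'(x) = 5*cos(x) + 1

Solve f'(x) = 0 on [0, π]:
  f'(x) = 0 ⇔ cos(x) = -1/5, i.e. x = ±arccos(-1/5) + 2nπ; keep the solutions lying in [0, π].
  ⇒ x = acos(-1/5) ≈ 1.7722

f''(x) = -5*sin(x)
Second-derivative test at each critical point:
  f''(1.7722) = -4.8990 < 0 → local maximum

Critical points: x = acos(-1/5) ≈ 1.7722 (local maximum)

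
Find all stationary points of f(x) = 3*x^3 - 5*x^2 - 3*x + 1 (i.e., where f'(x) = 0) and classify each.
f'(x) = 9*x^2 - 10*x - 3

Solve f'(x) = 0:
  9*x^2 - 10*x - 3 = 0 has no rational roots; quadratic formula: x = (10 ± √208)/18.
  ⇒ x = 5/9 - 2*sqrt(13)/9 ≈ -0.2457, 5/9 + 2*sqrt(13)/9 ≈ 1.3568

f''(x) = 18*x - 10
Second-derivative test at each critical point:
  f''(-0.2457) = -14.4222 < 0 → local maximum
  f''(1.3568) = 14.4222 > 0 → local minimum

Critical points: x = 5/9 - 2*sqrt(13)/9 ≈ -0.2457 (local maximum); x = 5/9 + 2*sqrt(13)/9 ≈ 1.3568 (local minimum)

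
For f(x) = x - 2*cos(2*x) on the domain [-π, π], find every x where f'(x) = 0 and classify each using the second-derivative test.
f'(x) = 4*sin(2*x) + 1

Solve f'(x) = 0 on [-π, π]:
  f'(x) = 0 ⇔ sin(2*x) = -1/4, i.e. 2*x = arcsin(-1/4) + 2nπ or 2*x = π − arcsin(-1/4) + 2nπ; keep the solutions lying in [-π, π].
  ⇒ x = -pi/2 + asin(1/4)/2 ≈ -1.4445, -asin(1/4)/2 ≈ -0.1263, asin(1/4)/2 + pi/2 ≈ 1.6971, pi - asin(1/4)/2 ≈ 3.0153

f''(x) = 8*cos(2*x)
Second-derivative test at each critical point:
  f''(-1.4445) = -7.7460 < 0 → local maximum
  f''(-0.1263) = 7.7460 > 0 → local minimum
  f''(1.6971) = -7.7460 < 0 → local maximum
  f''(3.0153) = 7.7460 > 0 → local minimum

Critical points: x = -pi/2 + asin(1/4)/2 ≈ -1.4445 (local maximum); x = -asin(1/4)/2 ≈ -0.1263 (local minimum); x = asin(1/4)/2 + pi/2 ≈ 1.6971 (local maximum); x = pi - asin(1/4)/2 ≈ 3.0153 (local minimum)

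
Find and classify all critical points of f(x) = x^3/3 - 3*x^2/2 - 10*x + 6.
f'(x) = x^2 - 3*x - 10

Solve f'(x) = 0:
  Factor: x^2 - 3*x - 10 = (x - 5)*(x + 2) = 0.
  ⇒ x = -2, 5

f''(x) = 2*x - 3
Second-derivative test at each critical point:
  f''(-2) = -7 < 0 → local maximum
  f''(5) = 7 > 0 → local minimum

Critical points: x = -2 (local maximum); x = 5 (local minimum)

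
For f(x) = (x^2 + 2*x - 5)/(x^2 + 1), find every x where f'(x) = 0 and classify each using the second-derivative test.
f'(x) = 2*(-x^2 + 6*x + 1)/(x^4 + 2*x^2 + 1)

Solve f'(x) = 0:
  f'(x) = -2*(x^2 - 6*x - 1)/(x^2 + 1)^2; the denominator is positive wherever f is defined, so f'(x) = 0 ⇔ -2*x^2 + 12*x + 2 = 0.
  Factor: -2*x^2 + 12*x + 2 = -2*(x^2 - 6*x - 1); x^2 - 6*x - 1 = 0 has no rational roots; quadratic formula: x = (6 ± √40)/2.
  ⇒ x = 3 - sqrt(10) ≈ -0.1623, 3 + sqrt(10) ≈ 6.1623

f''(x) = 4*(x^3 - 9*x^2 - 3*x + 3)/(x^6 + 3*x^4 + 3*x^2 + 1)
Second-derivative test at each critical point:
  f''(-0.1623) = 12.0083 > 0 → local minimum
  f''(6.1623) = -0.0083 < 0 → local maximum

Critical points: x = 3 - sqrt(10) ≈ -0.1623 (local minimum); x = 3 + sqrt(10) ≈ 6.1623 (local maximum)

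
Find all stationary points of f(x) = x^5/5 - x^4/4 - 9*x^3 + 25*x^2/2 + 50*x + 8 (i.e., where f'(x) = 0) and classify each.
f'(x) = x^4 - x^3 - 27*x^2 + 25*x + 50

Solve f'(x) = 0:
  Factor: x^4 - x^3 - 27*x^2 + 25*x + 50 = (x - 5)*(x - 2)*(x + 1)*(x + 5) = 0.
  ⇒ x = -5, -1, 2, 5

f''(x) = 4*x^3 - 3*x^2 - 54*x + 25
Second-derivative test at each critical point:
  f''(-5) = -280 < 0 → local maximum
  f''(-1) = 72 > 0 → local minimum
  f''(2) = -63 < 0 → local maximum
  f''(5) = 180 > 0 → local minimum

Critical points: x = -5 (local maximum); x = -1 (local minimum); x = 2 (local maximum); x = 5 (local minimum)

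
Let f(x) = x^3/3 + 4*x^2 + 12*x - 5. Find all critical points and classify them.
f'(x) = x^2 + 8*x + 12

Solve f'(x) = 0:
  Factor: x^2 + 8*x + 12 = (x + 2)*(x + 6) = 0.
  ⇒ x = -6, -2

f''(x) = 2*x + 8
Second-derivative test at each critical point:
  f''(-6) = -4 < 0 → local maximum
  f''(-2) = 4 > 0 → local minimum

Critical points: x = -6 (local maximum); x = -2 (local minimum)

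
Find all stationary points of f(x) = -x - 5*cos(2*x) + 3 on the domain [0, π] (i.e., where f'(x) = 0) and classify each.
f'(x) = 10*sin(2*x) - 1

Solve f'(x) = 0 on [0, π]:
  f'(x) = 0 ⇔ sin(2*x) = 1/10, i.e. 2*x = arcsin(1/10) + 2nπ or 2*x = π − arcsin(1/10) + 2nπ; keep the solutions lying in [0, π].
  ⇒ x = asin(1/10)/2 ≈ 0.0501, -asin(1/10)/2 + pi/2 ≈ 1.5207

f''(x) = 20*cos(2*x)
Second-derivative test at each critical point:
  f''(0.0501) = 19.8997 > 0 → local minimum
  f''(1.5207) = -19.8997 < 0 → local maximum

Critical points: x = asin(1/10)/2 ≈ 0.0501 (local minimum); x = -asin(1/10)/2 + pi/2 ≈ 1.5207 (local maximum)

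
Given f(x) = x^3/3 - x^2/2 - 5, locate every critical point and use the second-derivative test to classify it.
f'(x) = x*(x - 1)

Solve f'(x) = 0:
  Factor: x^2 - x = x*(x - 1) = 0.
  ⇒ x = 0, 1

f''(x) = 2*x - 1
Second-derivative test at each critical point:
  f''(0) = -1 < 0 → local maximum
  f''(1) = 1 > 0 → local minimum

Critical points: x = 0 (local maximum); x = 1 (local minimum)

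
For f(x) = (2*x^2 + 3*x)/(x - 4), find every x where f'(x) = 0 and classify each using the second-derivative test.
f'(x) = 2*(x^2 - 8*x - 6)/(x^2 - 8*x + 16)

Solve f'(x) = 0:
  f'(x) = 2*(x^2 - 8*x - 6)/(x - 4)^2; the denominator is positive wherever f is defined, so f'(x) = 0 ⇔ 2*x^2 - 16*x - 12 = 0.
  Factor: 2*x^2 - 16*x - 12 = 2*(x^2 - 8*x - 6); x^2 - 8*x - 6 = 0 has no rational roots; quadratic formula: x = (8 ± √88)/2.
  ⇒ x = 4 - sqrt(22) ≈ -0.6904, 4 + sqrt(22) ≈ 8.6904

f''(x) = 88/(x^3 - 12*x^2 + 48*x - 64)
Second-derivative test at each critical point:
  f''(-0.6904) = -0.8528 < 0 → local maximum
  f''(8.6904) = 0.8528 > 0 → local minimum

Critical points: x = 4 - sqrt(22) ≈ -0.6904 (local maximum); x = 4 + sqrt(22) ≈ 8.6904 (local minimum)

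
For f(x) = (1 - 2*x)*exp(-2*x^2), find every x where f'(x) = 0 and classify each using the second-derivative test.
f'(x) = 2*(2*x*(2*x - 1) - 1)*exp(-2*x^2)

Solve f'(x) = 0:
  f'(x) = (8*x^2 - 4*x - 2)·exp(-2*x^2) and exp(-2*x^2) > 0 for every x, so f'(x) = 0 ⇔ 8*x^2 - 4*x - 2 = 0.
  Factor: 8*x^2 - 4*x - 2 = 2*(4*x^2 - 2*x - 1); 4*x^2 - 2*x - 1 = 0 has no rational roots; quadratic formula: x = (2 ± √20)/8.
  ⇒ x = 1/4 - sqrt(5)/4 ≈ -0.3090, 1/4 + sqrt(5)/4 ≈ 0.8090

f''(x) = 4*(4*x^2*(1 - 2*x) + 6*x - 1)*exp(-2*x^2)
Second-derivative test at each critical point:
  f''(-0.3090) = -7.3893 < 0 → local maximum
  f''(0.8090) = 2.4157 > 0 → local minimum

Critical points: x = 1/4 - sqrt(5)/4 ≈ -0.3090 (local maximum); x = 1/4 + sqrt(5)/4 ≈ 0.8090 (local minimum)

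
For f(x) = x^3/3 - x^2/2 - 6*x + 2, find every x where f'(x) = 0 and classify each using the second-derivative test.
f'(x) = x^2 - x - 6

Solve f'(x) = 0:
  Factor: x^2 - x - 6 = (x - 3)*(x + 2) = 0.
  ⇒ x = -2, 3

f''(x) = 2*x - 1
Second-derivative test at each critical point:
  f''(-2) = -5 < 0 → local maximum
  f''(3) = 5 > 0 → local minimum

Critical points: x = -2 (local maximum); x = 3 (local minimum)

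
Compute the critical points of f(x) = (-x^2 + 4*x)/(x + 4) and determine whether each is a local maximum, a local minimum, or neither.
f'(x) = (-x^2 - 8*x + 16)/(x^2 + 8*x + 16)

Solve f'(x) = 0:
  f'(x) = -(x^2 + 8*x - 16)/(x + 4)^2; the denominator is positive wherever f is defined, so f'(x) = 0 ⇔ -x^2 - 8*x + 16 = 0.
  x^2 + 8*x - 16 = 0 has no rational roots; quadratic formula: x = (-8 ± √128)/2.
  ⇒ x = -4*sqrt(2) - 4 ≈ -9.6569, -4 + 4*sqrt(2) ≈ 1.6569

f''(x) = -64/(x^3 + 12*x^2 + 48*x + 64)
Second-derivative test at each critical point:
  f''(-9.6569) = 0.3536 > 0 → local minimum
  f''(1.6569) = -0.3536 < 0 → local maximum

Critical points: x = -4*sqrt(2) - 4 ≈ -9.6569 (local minimum); x = -4 + 4*sqrt(2) ≈ 1.6569 (local maximum)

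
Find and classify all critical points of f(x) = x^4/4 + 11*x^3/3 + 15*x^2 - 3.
f'(x) = x*(x^2 + 11*x + 30)

Solve f'(x) = 0:
  Factor: x^3 + 11*x^2 + 30*x = x*(x + 5)*(x + 6) = 0.
  ⇒ x = -6, -5, 0

f''(x) = 3*x^2 + 22*x + 30
Second-derivative test at each critical point:
  f''(-6) = 6 > 0 → local minimum
  f''(-5) = -5 < 0 → local maximum
  f''(0) = 30 > 0 → local minimum

Critical points: x = -6 (local minimum); x = -5 (local maximum); x = 0 (local minimum)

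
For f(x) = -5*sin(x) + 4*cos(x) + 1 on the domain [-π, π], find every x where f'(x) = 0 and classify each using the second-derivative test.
f'(x) = -4*sin(x) - 5*cos(x)

Solve f'(x) = 0 on [-π, π]:
  f'(x) = 0 ⇔ -5*cos(x) = 4*sin(x) ⇔ tan(x) = -5/4, i.e. x = arctan(-5/4) + nπ; keep the solutions lying in [-π, π].
  ⇒ x = -atan(5/4) ≈ -0.8961, pi - atan(5/4) ≈ 2.2455

f''(x) = 5*sin(x) - 4*cos(x)
Second-derivative test at each critical point:
  f''(-0.8961) = -6.4031 < 0 → local maximum
  f''(2.2455) = 6.4031 > 0 → local minimum

Critical points: x = -atan(5/4) ≈ -0.8961 (local maximum); x = pi - atan(5/4) ≈ 2.2455 (local minimum)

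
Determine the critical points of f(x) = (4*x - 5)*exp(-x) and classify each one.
f'(x) = (9 - 4*x)*exp(-x)

Solve f'(x) = 0:
  f'(x) = (9 - 4*x)·exp(-x) and exp(-x) > 0 for every x, so f'(x) = 0 ⇔ 9 - 4*x = 0.
  9 - 4*x = 0.
  ⇒ x = 9/4

f''(x) = (4*x - 13)*exp(-x)
Second-derivative test at each critical point:
  f''(9/4) = -0.4216 < 0 → local maximum

Critical points: x = 9/4 (local maximum)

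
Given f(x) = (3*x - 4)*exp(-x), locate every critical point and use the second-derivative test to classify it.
f'(x) = (7 - 3*x)*exp(-x)

Solve f'(x) = 0:
  f'(x) = (7 - 3*x)·exp(-x) and exp(-x) > 0 for every x, so f'(x) = 0 ⇔ 7 - 3*x = 0.
  7 - 3*x = 0.
  ⇒ x = 7/3

f''(x) = (3*x - 10)*exp(-x)
Second-derivative test at each critical point:
  f''(7/3) = -0.2909 < 0 → local maximum

Critical points: x = 7/3 (local maximum)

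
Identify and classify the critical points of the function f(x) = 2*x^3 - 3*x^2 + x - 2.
f'(x) = 6*x^2 - 6*x + 1

Solve f'(x) = 0:
  6*x^2 - 6*x + 1 = 0 has no rational roots; quadratic formula: x = (6 ± √12)/12.
  ⇒ x = 1/2 - sqrt(3)/6 ≈ 0.2113, sqrt(3)/6 + 1/2 ≈ 0.7887

f''(x) = 12*x - 6
Second-derivative test at each critical point:
  f''(0.2113) = -3.4641 < 0 → local maximum
  f''(0.7887) = 3.4641 > 0 → local minimum

Critical points: x = 1/2 - sqrt(3)/6 ≈ 0.2113 (local maximum); x = sqrt(3)/6 + 1/2 ≈ 0.7887 (local minimum)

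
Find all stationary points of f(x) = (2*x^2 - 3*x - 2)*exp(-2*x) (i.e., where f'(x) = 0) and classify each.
f'(x) = (-4*x^2 + 10*x + 1)*exp(-2*x)

Solve f'(x) = 0:
  f'(x) = (-4*x^2 + 10*x + 1)·exp(-2*x) and exp(-2*x) > 0 for every x, so f'(x) = 0 ⇔ -4*x^2 + 10*x + 1 = 0.
  4*x^2 - 10*x - 1 = 0 has no rational roots; quadratic formula: x = (10 ± √116)/8.
  ⇒ x = 5/4 - sqrt(29)/4 ≈ -0.0963, 5/4 + sqrt(29)/4 ≈ 2.5963

f''(x) = 4*(2*x^2 - 7*x + 2)*exp(-2*x)
Second-derivative test at each critical point:
  f''(-0.0963) = 13.0577 > 0 → local minimum
  f''(2.5963) = -0.0599 < 0 → local maximum

Critical points: x = 5/4 - sqrt(29)/4 ≈ -0.0963 (local minimum); x = 5/4 + sqrt(29)/4 ≈ 2.5963 (local maximum)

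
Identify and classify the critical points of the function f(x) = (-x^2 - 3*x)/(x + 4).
f'(x) = (-x^2 - 8*x - 12)/(x^2 + 8*x + 16)

Solve f'(x) = 0:
  f'(x) = -(x + 2)*(x + 6)/(x + 4)^2; the denominator is positive wherever f is defined, so f'(x) = 0 ⇔ -x^2 - 8*x - 12 = 0.
  Factor: -x^2 - 8*x - 12 = -(x + 2)*(x + 6) = 0.
  ⇒ x = -6, -2

f''(x) = -8/(x^3 + 12*x^2 + 48*x + 64)
Second-derivative test at each critical point:
  f''(-6) = 1 > 0 → local minimum
  f''(-2) = -1 < 0 → local maximum

Critical points: x = -6 (local minimum); x = -2 (local maximum)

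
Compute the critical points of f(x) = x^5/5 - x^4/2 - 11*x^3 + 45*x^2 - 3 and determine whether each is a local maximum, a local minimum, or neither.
f'(x) = x*(x^3 - 2*x^2 - 33*x + 90)

Solve f'(x) = 0:
  Factor: x^4 - 2*x^3 - 33*x^2 + 90*x = x*(x - 5)*(x - 3)*(x + 6) = 0.
  ⇒ x = -6, 0, 3, 5

f''(x) = 4*x^3 - 6*x^2 - 66*x + 90
Second-derivative test at each critical point:
  f''(-6) = -594 < 0 → local maximum
  f''(0) = 90 > 0 → local minimum
  f''(3) = -54 < 0 → local maximum
  f''(5) = 110 > 0 → local minimum

Critical points: x = -6 (local maximum); x = 0 (local minimum); x = 3 (local maximum); x = 5 (local minimum)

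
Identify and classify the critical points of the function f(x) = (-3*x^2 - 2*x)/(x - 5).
f'(x) = (-3*x^2 + 30*x + 10)/(x^2 - 10*x + 25)

Solve f'(x) = 0:
  f'(x) = -(3*x^2 - 30*x - 10)/(x - 5)^2; the denominator is positive wherever f is defined, so f'(x) = 0 ⇔ -3*x^2 + 30*x + 10 = 0.
  3*x^2 - 30*x - 10 = 0 has no rational roots; quadratic formula: x = (30 ± √1020)/6.
  ⇒ x = 5 - sqrt(255)/3 ≈ -0.3229, 5 + sqrt(255)/3 ≈ 10.3229

f''(x) = -170/(x^3 - 15*x^2 + 75*x - 125)
Second-derivative test at each critical point:
  f''(-0.3229) = 1.1272 > 0 → local minimum
  f''(10.3229) = -1.1272 < 0 → local maximum

Critical points: x = 5 - sqrt(255)/3 ≈ -0.3229 (local minimum); x = 5 + sqrt(255)/3 ≈ 10.3229 (local maximum)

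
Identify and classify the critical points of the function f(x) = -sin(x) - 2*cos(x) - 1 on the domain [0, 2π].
f'(x) = 2*sin(x) - cos(x)

Solve f'(x) = 0 on [0, 2π]:
  f'(x) = 0 ⇔ -cos(x) = -2*sin(x) ⇔ tan(x) = 1/2, i.e. x = arctan(1/2) + nπ; keep the solutions lying in [0, 2π].
  ⇒ x = atan(1/2) ≈ 0.4636, atan(1/2) + pi ≈ 3.6052

f''(x) = sin(x) + 2*cos(x)
Second-derivative test at each critical point:
  f''(0.4636) = 2.2361 > 0 → local minimum
  f''(3.6052) = -2.2361 < 0 → local maximum

Critical points: x = atan(1/2) ≈ 0.4636 (local minimum); x = atan(1/2) + pi ≈ 3.6052 (local maximum)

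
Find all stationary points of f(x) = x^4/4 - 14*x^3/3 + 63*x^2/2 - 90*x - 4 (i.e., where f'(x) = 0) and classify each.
f'(x) = x^3 - 14*x^2 + 63*x - 90

Solve f'(x) = 0:
  Factor: x^3 - 14*x^2 + 63*x - 90 = (x - 6)*(x - 5)*(x - 3) = 0.
  ⇒ x = 3, 5, 6

f''(x) = 3*x^2 - 28*x + 63
Second-derivative test at each critical point:
  f''(3) = 6 > 0 → local minimum
  f''(5) = -2 < 0 → local maximum
  f''(6) = 3 > 0 → local minimum

Critical points: x = 3 (local minimum); x = 5 (local maximum); x = 6 (local minimum)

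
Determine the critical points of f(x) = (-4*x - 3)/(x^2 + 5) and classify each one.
f'(x) = 2*(2*x^2 + 3*x - 10)/(x^4 + 10*x^2 + 25)

Solve f'(x) = 0:
  f'(x) = 2*(2*x^2 + 3*x - 10)/(x^2 + 5)^2; the denominator is positive wherever f is defined, so f'(x) = 0 ⇔ 4*x^2 + 6*x - 20 = 0.
  Factor: 4*x^2 + 6*x - 20 = 2*(2*x^2 + 3*x - 10); 2*x^2 + 3*x - 10 = 0 has no rational roots; quadratic formula: x = (-3 ± √89)/4.
  ⇒ x = -sqrt(89)/4 - 3/4 ≈ -3.1085, -3/4 + sqrt(89)/4 ≈ 1.6085

f''(x) = 2*(-4*x^2*(4*x + 3) + 3*(4*x + 1)*(x^2 + 5))/(x^2 + 5)^3
Second-derivative test at each critical point:
  f''(-3.1085) = -0.0878 < 0 → local maximum
  f''(1.6085) = 0.3278 > 0 → local minimum

Critical points: x = -sqrt(89)/4 - 3/4 ≈ -3.1085 (local maximum); x = -3/4 + sqrt(89)/4 ≈ 1.6085 (local minimum)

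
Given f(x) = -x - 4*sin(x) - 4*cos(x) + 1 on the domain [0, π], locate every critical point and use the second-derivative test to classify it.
f'(x) = -4*sqrt(2)*cos(x + pi/4) - 1

Solve f'(x) = 0 on [0, π]:
  f'(x) = 0 ⇔ 4*sin(x) - 4*cos(x) = 1. Write the left side as R·cos(x + φ) with R = √((-4)² + (-4)²) = 4*sqrt(2), cos φ = -sqrt(2)/2, sin φ = -sqrt(2)/2; then cos(x + φ) = sqrt(2)/8. Solve for x and keep the solutions lying in [0, π].
  ⇒ x = atan((1 + sqrt(31))/(-1 + sqrt(31))) ≈ 0.9631

f''(x) = 4*sqrt(2)*sin(x + pi/4)
Second-derivative test at each critical point:
  f''(0.9631) = 5.5678 > 0 → local minimum

Critical points: x = atan((1 + sqrt(31))/(-1 + sqrt(31))) ≈ 0.9631 (local minimum)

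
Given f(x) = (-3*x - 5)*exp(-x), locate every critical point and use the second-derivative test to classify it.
f'(x) = (3*x + 2)*exp(-x)

Solve f'(x) = 0:
  f'(x) = (3*x + 2)·exp(-x) and exp(-x) > 0 for every x, so f'(x) = 0 ⇔ 3*x + 2 = 0.
  3*x + 2 = 0.
  ⇒ x = -2/3

f''(x) = (1 - 3*x)*exp(-x)
Second-derivative test at each critical point:
  f''(-2/3) = 5.8432 > 0 → local minimum

Critical points: x = -2/3 (local minimum)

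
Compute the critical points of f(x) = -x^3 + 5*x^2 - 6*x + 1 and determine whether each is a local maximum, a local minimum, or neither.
f'(x) = -3*x^2 + 10*x - 6

Solve f'(x) = 0:
  3*x^2 - 10*x + 6 = 0 has no rational roots; quadratic formula: x = (10 ± √28)/6.
  ⇒ x = 5/3 - sqrt(7)/3 ≈ 0.7847, sqrt(7)/3 + 5/3 ≈ 2.5486

f''(x) = 10 - 6*x
Second-derivative test at each critical point:
  f''(0.7847) = 5.2915 > 0 → local minimum
  f''(2.5486) = -5.2915 < 0 → local maximum

Critical points: x = 5/3 - sqrt(7)/3 ≈ 0.7847 (local minimum); x = sqrt(7)/3 + 5/3 ≈ 2.5486 (local maximum)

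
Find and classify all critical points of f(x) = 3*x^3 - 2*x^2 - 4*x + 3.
f'(x) = 9*x^2 - 4*x - 4

Solve f'(x) = 0:
  9*x^2 - 4*x - 4 = 0 has no rational roots; quadratic formula: x = (4 ± √160)/18.
  ⇒ x = 2/9 - 2*sqrt(10)/9 ≈ -0.4805, 2/9 + 2*sqrt(10)/9 ≈ 0.9250

f''(x) = 18*x - 4
Second-derivative test at each critical point:
  f''(-0.4805) = -12.6491 < 0 → local maximum
  f''(0.9250) = 12.6491 > 0 → local minimum

Critical points: x = 2/9 - 2*sqrt(10)/9 ≈ -0.4805 (local maximum); x = 2/9 + 2*sqrt(10)/9 ≈ 0.9250 (local minimum)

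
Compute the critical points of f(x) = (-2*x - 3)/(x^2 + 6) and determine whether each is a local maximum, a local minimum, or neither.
f'(x) = 2*(x^2 + 3*x - 6)/(x^4 + 12*x^2 + 36)

Solve f'(x) = 0:
  f'(x) = 2*(x^2 + 3*x - 6)/(x^2 + 6)^2; the denominator is positive wherever f is defined, so f'(x) = 0 ⇔ 2*x^2 + 6*x - 12 = 0.
  Factor: 2*x^2 + 6*x - 12 = 2*(x^2 + 3*x - 6); x^2 + 3*x - 6 = 0 has no rational roots; quadratic formula: x = (-3 ± √33)/2.
  ⇒ x = -sqrt(33)/2 - 3/2 ≈ -4.3723, -3/2 + sqrt(33)/2 ≈ 1.3723

f''(x) = 2*(-4*x^2*(2*x + 3) + 3*(2*x + 1)*(x^2 + 6))/(x^2 + 6)^3
Second-derivative test at each critical point:
  f''(-4.3723) = -0.0182 < 0 → local maximum
  f''(1.3723) = 0.1849 > 0 → local minimum

Critical points: x = -sqrt(33)/2 - 3/2 ≈ -4.3723 (local maximum); x = -3/2 + sqrt(33)/2 ≈ 1.3723 (local minimum)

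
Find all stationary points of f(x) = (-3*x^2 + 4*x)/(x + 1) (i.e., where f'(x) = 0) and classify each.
f'(x) = (-3*x^2 - 6*x + 4)/(x^2 + 2*x + 1)

Solve f'(x) = 0:
  f'(x) = -(3*x^2 + 6*x - 4)/(x + 1)^2; the denominator is positive wherever f is defined, so f'(x) = 0 ⇔ -3*x^2 - 6*x + 4 = 0.
  3*x^2 + 6*x - 4 = 0 has no rational roots; quadratic formula: x = (-6 ± √84)/6.
  ⇒ x = -sqrt(21)/3 - 1 ≈ -2.5275, -1 + sqrt(21)/3 ≈ 0.5275

f''(x) = -14/(x^3 + 3*x^2 + 3*x + 1)
Second-derivative test at each critical point:
  f''(-2.5275) = 3.9279 > 0 → local minimum
  f''(0.5275) = -3.9279 < 0 → local maximum

Critical points: x = -sqrt(21)/3 - 1 ≈ -2.5275 (local minimum); x = -1 + sqrt(21)/3 ≈ 0.5275 (local maximum)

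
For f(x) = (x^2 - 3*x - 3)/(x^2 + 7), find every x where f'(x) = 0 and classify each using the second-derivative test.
f'(x) = (3*x^2 + 20*x - 21)/(x^4 + 14*x^2 + 49)

Solve f'(x) = 0:
  f'(x) = (3*x^2 + 20*x - 21)/(x^2 + 7)^2; the denominator is positive wherever f is defined, so f'(x) = 0 ⇔ 3*x^2 + 20*x - 21 = 0.
  3*x^2 + 20*x - 21 = 0 has no rational roots; quadratic formula: x = (-20 ± √652)/6.
  ⇒ x = -sqrt(163)/3 - 10/3 ≈ -7.5890, -10/3 + sqrt(163)/3 ≈ 0.9224

f''(x) = 2*(-3*x^3 - 30*x^2 + 63*x + 70)/(x^6 + 21*x^4 + 147*x^2 + 343)
Second-derivative test at each critical point:
  f''(-7.5890) = -0.0061 < 0 → local maximum
  f''(0.9224) = 0.4143 > 0 → local minimum

Critical points: x = -sqrt(163)/3 - 10/3 ≈ -7.5890 (local maximum); x = -10/3 + sqrt(163)/3 ≈ 0.9224 (local minimum)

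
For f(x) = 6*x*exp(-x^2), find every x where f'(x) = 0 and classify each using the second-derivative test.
f'(x) = 6*(1 - 2*x^2)*exp(-x^2)

Solve f'(x) = 0:
  f'(x) = (6 - 12*x^2)·exp(-x^2) and exp(-x^2) > 0 for every x, so f'(x) = 0 ⇔ 6 - 12*x^2 = 0.
  Factor: 6 - 12*x^2 = -6*(2*x^2 - 1); 2*x^2 - 1 = 0 has no rational roots; quadratic formula: x = (0 ± √8)/4.
  ⇒ x = -sqrt(2)/2 ≈ -0.7071, sqrt(2)/2 ≈ 0.7071

f''(x) = (24*x^3 - 36*x)*exp(-x^2)
Second-derivative test at each critical point:
  f''(-0.7071) = 10.2932 > 0 → local minimum
  f''(0.7071) = -10.2932 < 0 → local maximum

Critical points: x = -sqrt(2)/2 ≈ -0.7071 (local minimum); x = sqrt(2)/2 ≈ 0.7071 (local maximum)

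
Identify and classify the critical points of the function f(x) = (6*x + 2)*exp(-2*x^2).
f'(x) = 2*(-4*x*(3*x + 1) + 3)*exp(-2*x^2)

Solve f'(x) = 0:
  f'(x) = (-24*x^2 - 8*x + 6)·exp(-2*x^2) and exp(-2*x^2) > 0 for every x, so f'(x) = 0 ⇔ -24*x^2 - 8*x + 6 = 0.
  Factor: -24*x^2 - 8*x + 6 = -2*(12*x^2 + 4*x - 3); 12*x^2 + 4*x - 3 = 0 has no rational roots; quadratic formula: x = (-4 ± √160)/24.
  ⇒ x = -sqrt(10)/6 - 1/6 ≈ -0.6937, -1/6 + sqrt(10)/6 ≈ 0.3604

f''(x) = 8*(4*x^2*(3*x + 1) - 9*x - 1)*exp(-2*x^2)
Second-derivative test at each critical point:
  f''(-0.6937) = 9.6626 > 0 → local minimum
  f''(0.3604) = -19.5112 < 0 → local maximum

Critical points: x = -sqrt(10)/6 - 1/6 ≈ -0.6937 (local minimum); x = -1/6 + sqrt(10)/6 ≈ 0.3604 (local maximum)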